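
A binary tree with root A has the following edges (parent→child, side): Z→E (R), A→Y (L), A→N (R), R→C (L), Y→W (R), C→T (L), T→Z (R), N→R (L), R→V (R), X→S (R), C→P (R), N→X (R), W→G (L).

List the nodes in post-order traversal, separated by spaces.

Post-order visits the left subtree, then the right subtree, then the node.
At A: go left to Y.
  At Y: no left child.
  At Y: go right to W.
    At W: go left to G.
      G is a leaf — visit G.
    At W: no right child.
    Visit W.
  Visit Y.
At A: go right to N.
  At N: go left to R.
    At R: go left to C.
      At C: go left to T.
        At T: no left child.
        At T: go right to Z.
          At Z: no left child.
          At Z: go right to E.
            E is a leaf — visit E.
          Visit Z.
        Visit T.
      At C: go right to P.
        P is a leaf — visit P.
      Visit C.
    At R: go right to V.
      V is a leaf — visit V.
    Visit R.
  At N: go right to X.
    At X: no left child.
    At X: go right to S.
      S is a leaf — visit S.
    Visit X.
  Visit N.
Visit A.

G W Y E Z T P C V R S X N A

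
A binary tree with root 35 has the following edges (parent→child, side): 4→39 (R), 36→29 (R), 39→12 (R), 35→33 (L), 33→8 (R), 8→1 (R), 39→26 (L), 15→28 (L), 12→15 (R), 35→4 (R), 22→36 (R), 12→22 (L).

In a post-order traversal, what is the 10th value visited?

Post-order visits the left subtree, then the right subtree, then the node.
At 35: go left to 33.
  At 33: no left child.
  At 33: go right to 8.
    At 8: no left child.
    At 8: go right to 1.
      1 is a leaf — visit 1.
    Visit 8.
  Visit 33.
At 35: go right to 4.
  At 4: no left child.
  At 4: go right to 39.
    At 39: go left to 26.
      26 is a leaf — visit 26.
    At 39: go right to 12.
      At 12: go left to 22.
        At 22: no left child.
        At 22: go right to 36.
          At 36: no left child.
          At 36: go right to 29.
            29 is a leaf — visit 29.
          Visit 36.
        Visit 22.
      At 12: go right to 15.
        At 15: go left to 28.
          28 is a leaf — visit 28.
        At 15: no right child.
        Visit 15.
      Visit 12.
    Visit 39.
  Visit 4.
Visit 35.
Full post-order sequence: 1, 8, 33, 26, 29, 36, 22, 28, 15, 12, 39, 4, 35.

12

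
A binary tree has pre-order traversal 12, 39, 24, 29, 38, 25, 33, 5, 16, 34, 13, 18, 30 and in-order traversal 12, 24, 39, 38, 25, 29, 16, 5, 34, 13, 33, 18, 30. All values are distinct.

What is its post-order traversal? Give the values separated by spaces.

24 25 38 16 13 34 5 30 18 33 29 39 12

The first element of pre-order is the root; it splits in-order into left and right subtrees.
Root 12: left subtree has 0 nodes { }, right has 12 {24, 39, 38, 25, 29, 16, 5, 34, 13, 33, 18, 30}.
  Root 39: left subtree has 1 node {24}, right has 10 {38, 25, 29, 16, 5, 34, 13, 33, 18, 30}.
    Root 29: left subtree has 2 nodes {38, 25}, right has 7 {16, 5, 34, 13, 33, 18, 30}.
      Root 38: left subtree has 0 nodes { }, right has 1 {25}.
      Root 33: left subtree has 4 nodes {16, 5, 34, 13}, right has 2 {18, 30}.
        Root 5: left subtree has 1 node {16}, right has 2 {34, 13}.
          Root 34: left subtree has 0 nodes { }, right has 1 {13}.
        Root 18: left subtree has 0 nodes { }, right has 1 {30}.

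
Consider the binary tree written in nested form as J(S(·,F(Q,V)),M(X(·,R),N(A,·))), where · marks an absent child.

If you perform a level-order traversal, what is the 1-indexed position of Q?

Level-order visits nodes level by level from the root, left to right within each level.
Level 0: J
Level 1: S, M
Level 2: F, X, N
Level 3: Q, V, R, A
Full level-order sequence: J, S, M, F, X, N, Q, V, R, A.

7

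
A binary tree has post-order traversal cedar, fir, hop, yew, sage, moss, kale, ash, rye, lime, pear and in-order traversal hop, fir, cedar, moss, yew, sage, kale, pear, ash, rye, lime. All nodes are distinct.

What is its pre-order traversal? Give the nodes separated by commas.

The last element of post-order is the root; it splits in-order into left and right subtrees.
Root pear: left subtree has 7 nodes {hop, fir, cedar, moss, yew, sage, kale}, right has 3 {ash, rye, lime}.
  Root kale: left subtree has 6 nodes {hop, fir, cedar, moss, yew, sage}, right has 0 { }.
    Root moss: left subtree has 3 nodes {hop, fir, cedar}, right has 2 {yew, sage}.
      Root hop: left subtree has 0 nodes { }, right has 2 {fir, cedar}.
        Root fir: left subtree has 0 nodes { }, right has 1 {cedar}.
      Root sage: left subtree has 1 node {yew}, right has 0 { }.
  Root lime: left subtree has 2 nodes {ash, rye}, right has 0 { }.
    Root rye: left subtree has 1 node {ash}, right has 0 { }.

pear, kale, moss, hop, fir, cedar, sage, yew, lime, rye, ash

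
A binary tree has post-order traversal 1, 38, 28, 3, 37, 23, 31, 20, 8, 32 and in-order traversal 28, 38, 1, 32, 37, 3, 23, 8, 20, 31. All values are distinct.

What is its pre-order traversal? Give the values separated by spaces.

32 28 38 1 8 23 37 3 20 31

The last element of post-order is the root; it splits in-order into left and right subtrees.
Root 32: left subtree has 3 nodes {28, 38, 1}, right has 6 {37, 3, 23, 8, 20, 31}.
  Root 28: left subtree has 0 nodes { }, right has 2 {38, 1}.
    Root 38: left subtree has 0 nodes { }, right has 1 {1}.
  Root 8: left subtree has 3 nodes {37, 3, 23}, right has 2 {20, 31}.
    Root 23: left subtree has 2 nodes {37, 3}, right has 0 { }.
      Root 37: left subtree has 0 nodes { }, right has 1 {3}.
    Root 20: left subtree has 0 nodes { }, right has 1 {31}.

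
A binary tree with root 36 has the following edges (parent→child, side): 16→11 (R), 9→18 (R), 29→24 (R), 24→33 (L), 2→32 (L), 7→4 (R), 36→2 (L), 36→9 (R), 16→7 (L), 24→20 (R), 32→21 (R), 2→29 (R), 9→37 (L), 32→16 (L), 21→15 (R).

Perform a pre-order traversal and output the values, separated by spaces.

36 2 32 16 7 4 11 21 15 29 24 33 20 9 37 18

Pre-order visits the node, then its left subtree, then its right subtree.
Visit 36.
At 36: go left to 2.
  Visit 2.
  At 2: go left to 32.
    Visit 32.
    At 32: go left to 16.
      Visit 16.
      At 16: go left to 7.
        Visit 7.
        At 7: no left child.
        At 7: go right to 4.
          4 is a leaf — visit 4.
      At 16: go right to 11.
        11 is a leaf — visit 11.
    At 32: go right to 21.
      Visit 21.
      At 21: no left child.
      At 21: go right to 15.
        15 is a leaf — visit 15.
  At 2: go right to 29.
    Visit 29.
    At 29: no left child.
    At 29: go right to 24.
      Visit 24.
      At 24: go left to 33.
        33 is a leaf — visit 33.
      At 24: go right to 20.
        20 is a leaf — visit 20.
At 36: go right to 9.
  Visit 9.
  At 9: go left to 37.
    37 is a leaf — visit 37.
  At 9: go right to 18.
    18 is a leaf — visit 18.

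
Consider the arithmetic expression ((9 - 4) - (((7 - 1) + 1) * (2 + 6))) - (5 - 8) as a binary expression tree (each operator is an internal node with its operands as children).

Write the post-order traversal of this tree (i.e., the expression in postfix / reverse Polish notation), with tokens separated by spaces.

Post-order on an expression tree gives postfix notation: for each operator, emit left operand, right operand, then the operator.

9 4 - 7 1 - 1 + 2 6 + * - 5 8 - -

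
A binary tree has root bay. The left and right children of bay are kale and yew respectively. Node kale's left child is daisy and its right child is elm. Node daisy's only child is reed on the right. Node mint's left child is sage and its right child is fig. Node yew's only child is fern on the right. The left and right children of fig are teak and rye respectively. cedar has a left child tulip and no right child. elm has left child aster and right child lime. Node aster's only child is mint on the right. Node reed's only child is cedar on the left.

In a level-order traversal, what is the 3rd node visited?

Level-order visits nodes level by level from the root, left to right within each level.
Level 0: bay
Level 1: kale, yew
Level 2: daisy, elm, fern
Level 3: reed, aster, lime
Level 4: cedar, mint
Level 5: tulip, sage, fig
Level 6: teak, rye
Full level-order sequence: bay, kale, yew, daisy, elm, fern, reed, aster, lime, cedar, mint, tulip, sage, fig, teak, rye.

yew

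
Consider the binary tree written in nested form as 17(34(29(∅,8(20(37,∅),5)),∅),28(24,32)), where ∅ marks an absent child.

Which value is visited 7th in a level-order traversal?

8

Level-order visits nodes level by level from the root, left to right within each level.
Level 0: 17
Level 1: 34, 28
Level 2: 29, 24, 32
Level 3: 8
Level 4: 20, 5
Level 5: 37
Full level-order sequence: 17, 34, 28, 29, 24, 32, 8, 20, 5, 37.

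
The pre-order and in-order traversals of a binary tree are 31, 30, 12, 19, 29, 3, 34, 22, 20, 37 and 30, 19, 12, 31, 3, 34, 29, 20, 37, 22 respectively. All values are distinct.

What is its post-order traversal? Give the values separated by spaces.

19 12 30 34 3 37 20 22 29 31

The first element of pre-order is the root; it splits in-order into left and right subtrees.
Root 31: left subtree has 3 nodes {30, 19, 12}, right has 6 {3, 34, 29, 20, 37, 22}.
  Root 30: left subtree has 0 nodes { }, right has 2 {19, 12}.
    Root 12: left subtree has 1 node {19}, right has 0 { }.
  Root 29: left subtree has 2 nodes {3, 34}, right has 3 {20, 37, 22}.
    Root 3: left subtree has 0 nodes { }, right has 1 {34}.
    Root 22: left subtree has 2 nodes {20, 37}, right has 0 { }.
      Root 20: left subtree has 0 nodes { }, right has 1 {37}.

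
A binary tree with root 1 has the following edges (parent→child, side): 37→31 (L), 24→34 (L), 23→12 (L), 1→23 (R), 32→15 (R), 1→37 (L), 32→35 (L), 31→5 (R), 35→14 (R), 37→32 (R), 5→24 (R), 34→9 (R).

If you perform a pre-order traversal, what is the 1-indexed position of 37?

Pre-order visits the node, then its left subtree, then its right subtree.
Visit 1.
At 1: go left to 37.
  Visit 37.
  At 37: go left to 31.
    Visit 31.
    At 31: no left child.
    At 31: go right to 5.
      Visit 5.
      At 5: no left child.
      At 5: go right to 24.
        Visit 24.
        At 24: go left to 34.
          Visit 34.
          At 34: no left child.
          At 34: go right to 9.
            9 is a leaf — visit 9.
        At 24: no right child.
  At 37: go right to 32.
    Visit 32.
    At 32: go left to 35.
      Visit 35.
      At 35: no left child.
      At 35: go right to 14.
        14 is a leaf — visit 14.
    At 32: go right to 15.
      15 is a leaf — visit 15.
At 1: go right to 23.
  Visit 23.
  At 23: go left to 12.
    12 is a leaf — visit 12.
  At 23: no right child.
Full pre-order sequence: 1, 37, 31, 5, 24, 34, 9, 32, 35, 14, 15, 23, 12.

2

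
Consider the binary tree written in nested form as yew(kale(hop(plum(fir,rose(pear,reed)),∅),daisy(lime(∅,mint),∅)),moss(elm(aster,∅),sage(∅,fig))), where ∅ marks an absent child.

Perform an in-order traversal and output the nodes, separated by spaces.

In-order visits the left subtree, then the node, then the right subtree.
At yew: go left to kale.
  At kale: go left to hop.
    At hop: go left to plum.
      At plum: go left to fir.
        fir is a leaf — visit fir.
      Visit plum.
      At plum: go right to rose.
        At rose: go left to pear.
          pear is a leaf — visit pear.
        Visit rose.
        At rose: go right to reed.
          reed is a leaf — visit reed.
    Visit hop.
    At hop: no right child.
  Visit kale.
  At kale: go right to daisy.
    At daisy: go left to lime.
      At lime: no left child.
      Visit lime.
      At lime: go right to mint.
        mint is a leaf — visit mint.
    Visit daisy.
    At daisy: no right child.
Visit yew.
At yew: go right to moss.
  At moss: go left to elm.
    At elm: go left to aster.
      aster is a leaf — visit aster.
    Visit elm.
    At elm: no right child.
  Visit moss.
  At moss: go right to sage.
    At sage: no left child.
    Visit sage.
    At sage: go right to fig.
      fig is a leaf — visit fig.

fir plum pear rose reed hop kale lime mint daisy yew aster elm moss sage fig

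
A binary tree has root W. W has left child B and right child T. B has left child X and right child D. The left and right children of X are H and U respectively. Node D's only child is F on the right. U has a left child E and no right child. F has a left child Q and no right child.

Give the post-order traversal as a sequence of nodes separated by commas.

H, E, U, X, Q, F, D, B, T, W

Post-order visits the left subtree, then the right subtree, then the node.
At W: go left to B.
  At B: go left to X.
    At X: go left to H.
      H is a leaf — visit H.
    At X: go right to U.
      At U: go left to E.
        E is a leaf — visit E.
      At U: no right child.
      Visit U.
    Visit X.
  At B: go right to D.
    At D: no left child.
    At D: go right to F.
      At F: go left to Q.
        Q is a leaf — visit Q.
      At F: no right child.
      Visit F.
    Visit D.
  Visit B.
At W: go right to T.
  T is a leaf — visit T.
Visit W.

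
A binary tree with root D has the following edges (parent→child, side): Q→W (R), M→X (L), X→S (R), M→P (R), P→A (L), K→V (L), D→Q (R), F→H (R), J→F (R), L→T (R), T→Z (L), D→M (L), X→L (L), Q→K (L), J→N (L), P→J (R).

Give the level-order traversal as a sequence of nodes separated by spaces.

Level-order visits nodes level by level from the root, left to right within each level.
Level 0: D
Level 1: M, Q
Level 2: X, P, K, W
Level 3: L, S, A, J, V
Level 4: T, N, F
Level 5: Z, H

D M Q X P K W L S A J V T N F Z H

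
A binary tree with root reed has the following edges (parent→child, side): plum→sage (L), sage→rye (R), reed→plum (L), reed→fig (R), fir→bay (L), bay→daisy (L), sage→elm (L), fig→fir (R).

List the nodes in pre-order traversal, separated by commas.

Pre-order visits the node, then its left subtree, then its right subtree.
Visit reed.
At reed: go left to plum.
  Visit plum.
  At plum: go left to sage.
    Visit sage.
    At sage: go left to elm.
      elm is a leaf — visit elm.
    At sage: go right to rye.
      rye is a leaf — visit rye.
  At plum: no right child.
At reed: go right to fig.
  Visit fig.
  At fig: no left child.
  At fig: go right to fir.
    Visit fir.
    At fir: go left to bay.
      Visit bay.
      At bay: go left to daisy.
        daisy is a leaf — visit daisy.
      At bay: no right child.
    At fir: no right child.

reed, plum, sage, elm, rye, fig, fir, bay, daisy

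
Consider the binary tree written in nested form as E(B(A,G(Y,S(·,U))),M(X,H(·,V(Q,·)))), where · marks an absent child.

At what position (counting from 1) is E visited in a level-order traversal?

1

Level-order visits nodes level by level from the root, left to right within each level.
Level 0: E
Level 1: B, M
Level 2: A, G, X, H
Level 3: Y, S, V
Level 4: U, Q
Full level-order sequence: E, B, M, A, G, X, H, Y, S, V, U, Q.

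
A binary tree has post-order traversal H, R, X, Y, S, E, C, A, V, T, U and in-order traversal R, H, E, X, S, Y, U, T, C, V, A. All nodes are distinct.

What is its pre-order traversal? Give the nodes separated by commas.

The last element of post-order is the root; it splits in-order into left and right subtrees.
Root U: left subtree has 6 nodes {R, H, E, X, S, Y}, right has 4 {T, C, V, A}.
  Root E: left subtree has 2 nodes {R, H}, right has 3 {X, S, Y}.
    Root R: left subtree has 0 nodes { }, right has 1 {H}.
    Root S: left subtree has 1 node {X}, right has 1 {Y}.
  Root T: left subtree has 0 nodes { }, right has 3 {C, V, A}.
    Root V: left subtree has 1 node {C}, right has 1 {A}.

U, E, R, H, S, X, Y, T, V, C, A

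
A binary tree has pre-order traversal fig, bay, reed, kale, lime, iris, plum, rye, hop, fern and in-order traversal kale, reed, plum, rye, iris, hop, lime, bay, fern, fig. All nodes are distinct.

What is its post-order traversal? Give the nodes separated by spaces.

The first element of pre-order is the root; it splits in-order into left and right subtrees.
Root fig: left subtree has 9 nodes {kale, reed, plum, rye, iris, hop, lime, bay, fern}, right has 0 { }.
  Root bay: left subtree has 7 nodes {kale, reed, plum, rye, iris, hop, lime}, right has 1 {fern}.
    Root reed: left subtree has 1 node {kale}, right has 5 {plum, rye, iris, hop, lime}.
      Root lime: left subtree has 4 nodes {plum, rye, iris, hop}, right has 0 { }.
        Root iris: left subtree has 2 nodes {plum, rye}, right has 1 {hop}.
          Root plum: left subtree has 0 nodes { }, right has 1 {rye}.

kale rye plum hop iris lime reed fern bay fig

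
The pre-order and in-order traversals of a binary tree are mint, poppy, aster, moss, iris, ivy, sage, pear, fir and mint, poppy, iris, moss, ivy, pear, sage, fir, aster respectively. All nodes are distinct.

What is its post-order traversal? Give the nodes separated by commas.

iris, pear, fir, sage, ivy, moss, aster, poppy, mint

The first element of pre-order is the root; it splits in-order into left and right subtrees.
Root mint: left subtree has 0 nodes { }, right has 8 {poppy, iris, moss, ivy, pear, sage, fir, aster}.
  Root poppy: left subtree has 0 nodes { }, right has 7 {iris, moss, ivy, pear, sage, fir, aster}.
    Root aster: left subtree has 6 nodes {iris, moss, ivy, pear, sage, fir}, right has 0 { }.
      Root moss: left subtree has 1 node {iris}, right has 4 {ivy, pear, sage, fir}.
        Root ivy: left subtree has 0 nodes { }, right has 3 {pear, sage, fir}.
          Root sage: left subtree has 1 node {pear}, right has 1 {fir}.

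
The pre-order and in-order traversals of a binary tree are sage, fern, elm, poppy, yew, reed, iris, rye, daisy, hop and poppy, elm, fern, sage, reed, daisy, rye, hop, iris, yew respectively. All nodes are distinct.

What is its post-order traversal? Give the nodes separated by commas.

poppy, elm, fern, daisy, hop, rye, iris, reed, yew, sage

The first element of pre-order is the root; it splits in-order into left and right subtrees.
Root sage: left subtree has 3 nodes {poppy, elm, fern}, right has 6 {reed, daisy, rye, hop, iris, yew}.
  Root fern: left subtree has 2 nodes {poppy, elm}, right has 0 { }.
    Root elm: left subtree has 1 node {poppy}, right has 0 { }.
  Root yew: left subtree has 5 nodes {reed, daisy, rye, hop, iris}, right has 0 { }.
    Root reed: left subtree has 0 nodes { }, right has 4 {daisy, rye, hop, iris}.
      Root iris: left subtree has 3 nodes {daisy, rye, hop}, right has 0 { }.
        Root rye: left subtree has 1 node {daisy}, right has 1 {hop}.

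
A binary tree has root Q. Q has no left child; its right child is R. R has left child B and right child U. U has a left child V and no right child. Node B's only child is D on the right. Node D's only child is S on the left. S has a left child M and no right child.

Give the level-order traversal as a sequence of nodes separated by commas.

Q, R, B, U, D, V, S, M

Level-order visits nodes level by level from the root, left to right within each level.
Level 0: Q
Level 1: R
Level 2: B, U
Level 3: D, V
Level 4: S
Level 5: M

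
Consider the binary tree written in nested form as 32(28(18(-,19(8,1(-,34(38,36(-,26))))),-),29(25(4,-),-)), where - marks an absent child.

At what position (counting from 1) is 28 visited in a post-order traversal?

9

Post-order visits the left subtree, then the right subtree, then the node.
At 32: go left to 28.
  At 28: go left to 18.
    At 18: no left child.
    At 18: go right to 19.
      At 19: go left to 8.
        8 is a leaf — visit 8.
      At 19: go right to 1.
        At 1: no left child.
        At 1: go right to 34.
          At 34: go left to 38.
            38 is a leaf — visit 38.
          At 34: go right to 36.
            At 36: no left child.
            At 36: go right to 26.
              26 is a leaf — visit 26.
            Visit 36.
          Visit 34.
        Visit 1.
      Visit 19.
    Visit 18.
  At 28: no right child.
  Visit 28.
At 32: go right to 29.
  At 29: go left to 25.
    At 25: go left to 4.
      4 is a leaf — visit 4.
    At 25: no right child.
    Visit 25.
  At 29: no right child.
  Visit 29.
Visit 32.
Full post-order sequence: 8, 38, 26, 36, 34, 1, 19, 18, 28, 4, 25, 29, 32.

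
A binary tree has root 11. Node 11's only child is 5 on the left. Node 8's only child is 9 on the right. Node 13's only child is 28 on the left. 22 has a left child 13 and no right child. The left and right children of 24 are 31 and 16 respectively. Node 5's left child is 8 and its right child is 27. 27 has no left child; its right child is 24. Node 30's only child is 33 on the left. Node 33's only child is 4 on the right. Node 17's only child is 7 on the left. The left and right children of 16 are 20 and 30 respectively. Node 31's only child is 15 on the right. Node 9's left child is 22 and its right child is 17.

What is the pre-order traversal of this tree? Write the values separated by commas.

Pre-order visits the node, then its left subtree, then its right subtree.
Visit 11.
At 11: go left to 5.
  Visit 5.
  At 5: go left to 8.
    Visit 8.
    At 8: no left child.
    At 8: go right to 9.
      Visit 9.
      At 9: go left to 22.
        Visit 22.
        At 22: go left to 13.
          Visit 13.
          At 13: go left to 28.
            28 is a leaf — visit 28.
          At 13: no right child.
        At 22: no right child.
      At 9: go right to 17.
        Visit 17.
        At 17: go left to 7.
          7 is a leaf — visit 7.
        At 17: no right child.
  At 5: go right to 27.
    Visit 27.
    At 27: no left child.
    At 27: go right to 24.
      Visit 24.
      At 24: go left to 31.
        Visit 31.
        At 31: no left child.
        At 31: go right to 15.
          15 is a leaf — visit 15.
      At 24: go right to 16.
        Visit 16.
        At 16: go left to 20.
          20 is a leaf — visit 20.
        At 16: go right to 30.
          Visit 30.
          At 30: go left to 33.
            Visit 33.
            At 33: no left child.
            At 33: go right to 4.
              4 is a leaf — visit 4.
          At 30: no right child.
At 11: no right child.

11, 5, 8, 9, 22, 13, 28, 17, 7, 27, 24, 31, 15, 16, 20, 30, 33, 4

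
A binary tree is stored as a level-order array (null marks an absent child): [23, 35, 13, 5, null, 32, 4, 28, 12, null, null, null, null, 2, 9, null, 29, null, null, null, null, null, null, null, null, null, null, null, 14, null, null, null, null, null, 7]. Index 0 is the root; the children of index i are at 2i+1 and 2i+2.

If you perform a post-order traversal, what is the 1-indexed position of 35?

6

Post-order visits the left subtree, then the right subtree, then the node.
At 23: go left to 35.
  At 35: go left to 5.
    At 5: go left to 28.
      At 28: no left child.
      At 28: go right to 29.
        At 29: no left child.
        At 29: go right to 7.
          7 is a leaf — visit 7.
        Visit 29.
      Visit 28.
    At 5: go right to 12.
      12 is a leaf — visit 12.
    Visit 5.
  At 35: no right child.
  Visit 35.
At 23: go right to 13.
  At 13: go left to 32.
    32 is a leaf — visit 32.
  At 13: go right to 4.
    At 4: go left to 2.
      At 2: no left child.
      At 2: go right to 14.
        14 is a leaf — visit 14.
      Visit 2.
    At 4: go right to 9.
      9 is a leaf — visit 9.
    Visit 4.
  Visit 13.
Visit 23.
Full post-order sequence: 7, 29, 28, 12, 5, 35, 32, 14, 2, 9, 4, 13, 23.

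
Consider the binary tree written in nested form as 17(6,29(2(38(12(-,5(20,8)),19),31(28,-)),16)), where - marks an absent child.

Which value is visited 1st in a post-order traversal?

6

Post-order visits the left subtree, then the right subtree, then the node.
At 17: go left to 6.
  6 is a leaf — visit 6.
At 17: go right to 29.
  At 29: go left to 2.
    At 2: go left to 38.
      At 38: go left to 12.
        At 12: no left child.
        At 12: go right to 5.
          At 5: go left to 20.
            20 is a leaf — visit 20.
          At 5: go right to 8.
            8 is a leaf — visit 8.
          Visit 5.
        Visit 12.
      At 38: go right to 19.
        19 is a leaf — visit 19.
      Visit 38.
    At 2: go right to 31.
      At 31: go left to 28.
        28 is a leaf — visit 28.
      At 31: no right child.
      Visit 31.
    Visit 2.
  At 29: go right to 16.
    16 is a leaf — visit 16.
  Visit 29.
Visit 17.
Full post-order sequence: 6, 20, 8, 5, 12, 19, 38, 28, 31, 2, 16, 29, 17.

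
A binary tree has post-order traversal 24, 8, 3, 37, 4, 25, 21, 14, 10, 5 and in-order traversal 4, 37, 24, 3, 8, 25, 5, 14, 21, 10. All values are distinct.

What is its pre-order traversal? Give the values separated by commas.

The last element of post-order is the root; it splits in-order into left and right subtrees.
Root 5: left subtree has 6 nodes {4, 37, 24, 3, 8, 25}, right has 3 {14, 21, 10}.
  Root 25: left subtree has 5 nodes {4, 37, 24, 3, 8}, right has 0 { }.
    Root 4: left subtree has 0 nodes { }, right has 4 {37, 24, 3, 8}.
      Root 37: left subtree has 0 nodes { }, right has 3 {24, 3, 8}.
        Root 3: left subtree has 1 node {24}, right has 1 {8}.
  Root 10: left subtree has 2 nodes {14, 21}, right has 0 { }.
    Root 14: left subtree has 0 nodes { }, right has 1 {21}.

5, 25, 4, 37, 3, 24, 8, 10, 14, 21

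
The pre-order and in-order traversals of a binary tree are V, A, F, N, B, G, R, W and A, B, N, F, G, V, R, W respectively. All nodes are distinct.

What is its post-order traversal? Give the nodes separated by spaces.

The first element of pre-order is the root; it splits in-order into left and right subtrees.
Root V: left subtree has 5 nodes {A, B, N, F, G}, right has 2 {R, W}.
  Root A: left subtree has 0 nodes { }, right has 4 {B, N, F, G}.
    Root F: left subtree has 2 nodes {B, N}, right has 1 {G}.
      Root N: left subtree has 1 node {B}, right has 0 { }.
  Root R: left subtree has 0 nodes { }, right has 1 {W}.

B N G F A W R V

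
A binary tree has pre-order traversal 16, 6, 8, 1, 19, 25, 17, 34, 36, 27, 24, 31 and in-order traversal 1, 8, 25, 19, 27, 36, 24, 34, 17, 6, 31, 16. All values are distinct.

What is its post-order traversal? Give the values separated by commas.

The first element of pre-order is the root; it splits in-order into left and right subtrees.
Root 16: left subtree has 11 nodes {1, 8, 25, 19, 27, 36, 24, 34, 17, 6, 31}, right has 0 { }.
  Root 6: left subtree has 9 nodes {1, 8, 25, 19, 27, 36, 24, 34, 17}, right has 1 {31}.
    Root 8: left subtree has 1 node {1}, right has 7 {25, 19, 27, 36, 24, 34, 17}.
      Root 19: left subtree has 1 node {25}, right has 5 {27, 36, 24, 34, 17}.
        Root 17: left subtree has 4 nodes {27, 36, 24, 34}, right has 0 { }.
          Root 34: left subtree has 3 nodes {27, 36, 24}, right has 0 { }.
            Root 36: left subtree has 1 node {27}, right has 1 {24}.

1, 25, 27, 24, 36, 34, 17, 19, 8, 31, 6, 16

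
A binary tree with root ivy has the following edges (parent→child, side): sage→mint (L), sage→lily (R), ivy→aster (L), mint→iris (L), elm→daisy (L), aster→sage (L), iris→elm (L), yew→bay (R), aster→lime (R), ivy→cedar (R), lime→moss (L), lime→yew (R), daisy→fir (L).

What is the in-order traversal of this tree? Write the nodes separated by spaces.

fir daisy elm iris mint sage lily aster moss lime yew bay ivy cedar

In-order visits the left subtree, then the node, then the right subtree.
At ivy: go left to aster.
  At aster: go left to sage.
    At sage: go left to mint.
      At mint: go left to iris.
        At iris: go left to elm.
          At elm: go left to daisy.
            At daisy: go left to fir.
              fir is a leaf — visit fir.
            Visit daisy.
            At daisy: no right child.
          Visit elm.
          At elm: no right child.
        Visit iris.
        At iris: no right child.
      Visit mint.
      At mint: no right child.
    Visit sage.
    At sage: go right to lily.
      lily is a leaf — visit lily.
  Visit aster.
  At aster: go right to lime.
    At lime: go left to moss.
      moss is a leaf — visit moss.
    Visit lime.
    At lime: go right to yew.
      At yew: no left child.
      Visit yew.
      At yew: go right to bay.
        bay is a leaf — visit bay.
Visit ivy.
At ivy: go right to cedar.
  cedar is a leaf — visit cedar.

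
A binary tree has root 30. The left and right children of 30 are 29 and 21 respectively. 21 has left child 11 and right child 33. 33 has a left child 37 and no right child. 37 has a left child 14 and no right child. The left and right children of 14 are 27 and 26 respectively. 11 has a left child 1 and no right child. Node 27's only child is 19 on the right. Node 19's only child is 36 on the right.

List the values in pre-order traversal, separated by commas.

30, 29, 21, 11, 1, 33, 37, 14, 27, 19, 36, 26

Pre-order visits the node, then its left subtree, then its right subtree.
Visit 30.
At 30: go left to 29.
  29 is a leaf — visit 29.
At 30: go right to 21.
  Visit 21.
  At 21: go left to 11.
    Visit 11.
    At 11: go left to 1.
      1 is a leaf — visit 1.
    At 11: no right child.
  At 21: go right to 33.
    Visit 33.
    At 33: go left to 37.
      Visit 37.
      At 37: go left to 14.
        Visit 14.
        At 14: go left to 27.
          Visit 27.
          At 27: no left child.
          At 27: go right to 19.
            Visit 19.
            At 19: no left child.
            At 19: go right to 36.
              36 is a leaf — visit 36.
        At 14: go right to 26.
          26 is a leaf — visit 26.
      At 37: no right child.
    At 33: no right child.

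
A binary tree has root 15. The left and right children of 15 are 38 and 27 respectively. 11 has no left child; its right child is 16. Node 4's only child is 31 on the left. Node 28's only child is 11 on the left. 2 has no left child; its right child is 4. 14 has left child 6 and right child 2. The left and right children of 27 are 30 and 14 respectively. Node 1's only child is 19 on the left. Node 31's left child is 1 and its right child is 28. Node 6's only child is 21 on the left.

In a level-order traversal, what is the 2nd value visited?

38

Level-order visits nodes level by level from the root, left to right within each level.
Level 0: 15
Level 1: 38, 27
Level 2: 30, 14
Level 3: 6, 2
Level 4: 21, 4
Level 5: 31
Level 6: 1, 28
Level 7: 19, 11
Level 8: 16
Full level-order sequence: 15, 38, 27, 30, 14, 6, 2, 21, 4, 31, 1, 28, 19, 11, 16.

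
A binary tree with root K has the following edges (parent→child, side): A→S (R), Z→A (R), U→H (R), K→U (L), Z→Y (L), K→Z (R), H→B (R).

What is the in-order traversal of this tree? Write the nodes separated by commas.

U, H, B, K, Y, Z, A, S

In-order visits the left subtree, then the node, then the right subtree.
At K: go left to U.
  At U: no left child.
  Visit U.
  At U: go right to H.
    At H: no left child.
    Visit H.
    At H: go right to B.
      B is a leaf — visit B.
Visit K.
At K: go right to Z.
  At Z: go left to Y.
    Y is a leaf — visit Y.
  Visit Z.
  At Z: go right to A.
    At A: no left child.
    Visit A.
    At A: go right to S.
      S is a leaf — visit S.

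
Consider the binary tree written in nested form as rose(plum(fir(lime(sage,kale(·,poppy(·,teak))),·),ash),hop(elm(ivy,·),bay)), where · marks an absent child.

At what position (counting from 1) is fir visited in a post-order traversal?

6

Post-order visits the left subtree, then the right subtree, then the node.
At rose: go left to plum.
  At plum: go left to fir.
    At fir: go left to lime.
      At lime: go left to sage.
        sage is a leaf — visit sage.
      At lime: go right to kale.
        At kale: no left child.
        At kale: go right to poppy.
          At poppy: no left child.
          At poppy: go right to teak.
            teak is a leaf — visit teak.
          Visit poppy.
        Visit kale.
      Visit lime.
    At fir: no right child.
    Visit fir.
  At plum: go right to ash.
    ash is a leaf — visit ash.
  Visit plum.
At rose: go right to hop.
  At hop: go left to elm.
    At elm: go left to ivy.
      ivy is a leaf — visit ivy.
    At elm: no right child.
    Visit elm.
  At hop: go right to bay.
    bay is a leaf — visit bay.
  Visit hop.
Visit rose.
Full post-order sequence: sage, teak, poppy, kale, lime, fir, ash, plum, ivy, elm, bay, hop, rose.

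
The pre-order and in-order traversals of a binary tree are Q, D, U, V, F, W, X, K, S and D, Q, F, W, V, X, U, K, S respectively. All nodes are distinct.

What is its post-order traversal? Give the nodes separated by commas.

D, W, F, X, V, S, K, U, Q

The first element of pre-order is the root; it splits in-order into left and right subtrees.
Root Q: left subtree has 1 node {D}, right has 7 {F, W, V, X, U, K, S}.
  Root U: left subtree has 4 nodes {F, W, V, X}, right has 2 {K, S}.
    Root V: left subtree has 2 nodes {F, W}, right has 1 {X}.
      Root F: left subtree has 0 nodes { }, right has 1 {W}.
    Root K: left subtree has 0 nodes { }, right has 1 {S}.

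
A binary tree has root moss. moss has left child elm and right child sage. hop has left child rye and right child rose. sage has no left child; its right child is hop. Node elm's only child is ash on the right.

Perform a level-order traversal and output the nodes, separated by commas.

Level-order visits nodes level by level from the root, left to right within each level.
Level 0: moss
Level 1: elm, sage
Level 2: ash, hop
Level 3: rye, rose

moss, elm, sage, ash, hop, rye, rose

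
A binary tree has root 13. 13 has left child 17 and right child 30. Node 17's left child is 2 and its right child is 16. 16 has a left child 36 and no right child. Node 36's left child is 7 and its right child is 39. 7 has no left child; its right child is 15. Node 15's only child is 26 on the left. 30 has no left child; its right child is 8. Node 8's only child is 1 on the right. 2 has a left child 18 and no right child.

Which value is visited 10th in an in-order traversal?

In-order visits the left subtree, then the node, then the right subtree.
At 13: go left to 17.
  At 17: go left to 2.
    At 2: go left to 18.
      18 is a leaf — visit 18.
    Visit 2.
    At 2: no right child.
  Visit 17.
  At 17: go right to 16.
    At 16: go left to 36.
      At 36: go left to 7.
        At 7: no left child.
        Visit 7.
        At 7: go right to 15.
          At 15: go left to 26.
            26 is a leaf — visit 26.
          Visit 15.
          At 15: no right child.
      Visit 36.
      At 36: go right to 39.
        39 is a leaf — visit 39.
    Visit 16.
    At 16: no right child.
Visit 13.
At 13: go right to 30.
  At 30: no left child.
  Visit 30.
  At 30: go right to 8.
    At 8: no left child.
    Visit 8.
    At 8: go right to 1.
      1 is a leaf — visit 1.
Full in-order sequence: 18, 2, 17, 7, 26, 15, 36, 39, 16, 13, 30, 8, 1.

13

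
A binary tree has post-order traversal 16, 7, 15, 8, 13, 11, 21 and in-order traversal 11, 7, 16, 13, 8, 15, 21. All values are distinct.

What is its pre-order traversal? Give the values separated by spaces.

The last element of post-order is the root; it splits in-order into left and right subtrees.
Root 21: left subtree has 6 nodes {11, 7, 16, 13, 8, 15}, right has 0 { }.
  Root 11: left subtree has 0 nodes { }, right has 5 {7, 16, 13, 8, 15}.
    Root 13: left subtree has 2 nodes {7, 16}, right has 2 {8, 15}.
      Root 7: left subtree has 0 nodes { }, right has 1 {16}.
      Root 8: left subtree has 0 nodes { }, right has 1 {15}.

21 11 13 7 16 8 15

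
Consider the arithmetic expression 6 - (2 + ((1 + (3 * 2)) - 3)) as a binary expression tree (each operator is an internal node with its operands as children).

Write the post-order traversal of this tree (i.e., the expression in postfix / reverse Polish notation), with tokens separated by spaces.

Post-order on an expression tree gives postfix notation: for each operator, emit left operand, right operand, then the operator.

6 2 1 3 2 * + 3 - + -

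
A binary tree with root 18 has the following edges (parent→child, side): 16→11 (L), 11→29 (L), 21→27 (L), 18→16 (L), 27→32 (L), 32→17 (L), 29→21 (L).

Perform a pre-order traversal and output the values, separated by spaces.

18 16 11 29 21 27 32 17

Pre-order visits the node, then its left subtree, then its right subtree.
Visit 18.
At 18: go left to 16.
  Visit 16.
  At 16: go left to 11.
    Visit 11.
    At 11: go left to 29.
      Visit 29.
      At 29: go left to 21.
        Visit 21.
        At 21: go left to 27.
          Visit 27.
          At 27: go left to 32.
            Visit 32.
            At 32: go left to 17.
              17 is a leaf — visit 17.
            At 32: no right child.
          At 27: no right child.
        At 21: no right child.
      At 29: no right child.
    At 11: no right child.
  At 16: no right child.
At 18: no right child.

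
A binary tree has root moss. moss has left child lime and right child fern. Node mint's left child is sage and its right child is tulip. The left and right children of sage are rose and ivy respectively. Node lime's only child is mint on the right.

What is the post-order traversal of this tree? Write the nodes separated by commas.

rose, ivy, sage, tulip, mint, lime, fern, moss

Post-order visits the left subtree, then the right subtree, then the node.
At moss: go left to lime.
  At lime: no left child.
  At lime: go right to mint.
    At mint: go left to sage.
      At sage: go left to rose.
        rose is a leaf — visit rose.
      At sage: go right to ivy.
        ivy is a leaf — visit ivy.
      Visit sage.
    At mint: go right to tulip.
      tulip is a leaf — visit tulip.
    Visit mint.
  Visit lime.
At moss: go right to fern.
  fern is a leaf — visit fern.
Visit moss.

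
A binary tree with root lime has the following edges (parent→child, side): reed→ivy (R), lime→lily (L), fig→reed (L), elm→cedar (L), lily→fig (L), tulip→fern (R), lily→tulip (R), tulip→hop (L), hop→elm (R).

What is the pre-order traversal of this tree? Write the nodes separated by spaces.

Pre-order visits the node, then its left subtree, then its right subtree.
Visit lime.
At lime: go left to lily.
  Visit lily.
  At lily: go left to fig.
    Visit fig.
    At fig: go left to reed.
      Visit reed.
      At reed: no left child.
      At reed: go right to ivy.
        ivy is a leaf — visit ivy.
    At fig: no right child.
  At lily: go right to tulip.
    Visit tulip.
    At tulip: go left to hop.
      Visit hop.
      At hop: no left child.
      At hop: go right to elm.
        Visit elm.
        At elm: go left to cedar.
          cedar is a leaf — visit cedar.
        At elm: no right child.
    At tulip: go right to fern.
      fern is a leaf — visit fern.
At lime: no right child.

lime lily fig reed ivy tulip hop elm cedar fern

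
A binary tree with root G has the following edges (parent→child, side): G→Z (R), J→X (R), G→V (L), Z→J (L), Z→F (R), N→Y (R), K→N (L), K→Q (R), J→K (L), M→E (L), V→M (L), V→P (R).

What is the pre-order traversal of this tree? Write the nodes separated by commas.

G, V, M, E, P, Z, J, K, N, Y, Q, X, F

Pre-order visits the node, then its left subtree, then its right subtree.
Visit G.
At G: go left to V.
  Visit V.
  At V: go left to M.
    Visit M.
    At M: go left to E.
      E is a leaf — visit E.
    At M: no right child.
  At V: go right to P.
    P is a leaf — visit P.
At G: go right to Z.
  Visit Z.
  At Z: go left to J.
    Visit J.
    At J: go left to K.
      Visit K.
      At K: go left to N.
        Visit N.
        At N: no left child.
        At N: go right to Y.
          Y is a leaf — visit Y.
      At K: go right to Q.
        Q is a leaf — visit Q.
    At J: go right to X.
      X is a leaf — visit X.
  At Z: go right to F.
    F is a leaf — visit F.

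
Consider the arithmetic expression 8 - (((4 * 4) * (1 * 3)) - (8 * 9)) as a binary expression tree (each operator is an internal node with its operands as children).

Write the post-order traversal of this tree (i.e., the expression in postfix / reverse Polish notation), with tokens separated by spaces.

8 4 4 * 1 3 * * 8 9 * - -

Post-order on an expression tree gives postfix notation: for each operator, emit left operand, right operand, then the operator.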